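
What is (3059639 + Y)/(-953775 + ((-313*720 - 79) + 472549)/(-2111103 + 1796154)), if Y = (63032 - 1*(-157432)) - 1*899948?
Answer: -49975162473/20026048639 ≈ -2.4955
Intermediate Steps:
Y = -679484 (Y = (63032 + 157432) - 899948 = 220464 - 899948 = -679484)
(3059639 + Y)/(-953775 + ((-313*720 - 79) + 472549)/(-2111103 + 1796154)) = (3059639 - 679484)/(-953775 + ((-313*720 - 79) + 472549)/(-2111103 + 1796154)) = 2380155/(-953775 + ((-225360 - 79) + 472549)/(-314949)) = 2380155/(-953775 + (-225439 + 472549)*(-1/314949)) = 2380155/(-953775 + 247110*(-1/314949)) = 2380155/(-953775 - 82370/104983) = 2380155/(-100130243195/104983) = 2380155*(-104983/100130243195) = -49975162473/20026048639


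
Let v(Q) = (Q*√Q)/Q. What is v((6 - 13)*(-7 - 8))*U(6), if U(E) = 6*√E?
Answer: 18*√70 ≈ 150.60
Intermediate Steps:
v(Q) = √Q (v(Q) = Q^(3/2)/Q = √Q)
v((6 - 13)*(-7 - 8))*U(6) = √((6 - 13)*(-7 - 8))*(6*√6) = √(-7*(-15))*(6*√6) = √105*(6*√6) = 18*√70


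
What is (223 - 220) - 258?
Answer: -255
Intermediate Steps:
(223 - 220) - 258 = 3 - 258 = -255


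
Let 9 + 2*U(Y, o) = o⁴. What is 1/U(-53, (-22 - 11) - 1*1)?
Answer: 2/1336327 ≈ 1.4966e-6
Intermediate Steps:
U(Y, o) = -9/2 + o⁴/2
1/U(-53, (-22 - 11) - 1*1) = 1/(-9/2 + ((-22 - 11) - 1*1)⁴/2) = 1/(-9/2 + (-33 - 1)⁴/2) = 1/(-9/2 + (½)*(-34)⁴) = 1/(-9/2 + (½)*1336336) = 1/(-9/2 + 668168) = 1/(1336327/2) = 2/1336327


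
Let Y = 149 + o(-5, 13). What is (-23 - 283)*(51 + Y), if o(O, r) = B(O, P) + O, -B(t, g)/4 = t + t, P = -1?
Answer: -71910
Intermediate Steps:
B(t, g) = -8*t (B(t, g) = -4*(t + t) = -8*t)
o(O, r) = -7*O (o(O, r) = -8*O + O = -7*O)
Y = 184 (Y = 149 - 7*(-5) = 149 + 35 = 184)
(-23 - 283)*(51 + Y) = (-23 - 283)*(51 + 184) = -306*235 = -71910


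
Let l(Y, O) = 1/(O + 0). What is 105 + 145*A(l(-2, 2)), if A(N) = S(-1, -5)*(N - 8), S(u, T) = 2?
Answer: -2070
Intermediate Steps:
l(Y, O) = 1/O
A(N) = -16 + 2*N (A(N) = 2*(N - 8) = 2*(-8 + N) = -16 + 2*N)
105 + 145*A(l(-2, 2)) = 105 + 145*(-16 + 2/2) = 105 + 145*(-16 + 2*(1/2)) = 105 + 145*(-16 + 1) = 105 + 145*(-15) = 105 - 2175 = -2070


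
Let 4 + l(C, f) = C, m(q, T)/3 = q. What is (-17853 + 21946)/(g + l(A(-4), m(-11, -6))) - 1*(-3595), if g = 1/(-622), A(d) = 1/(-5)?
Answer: 34246635/13067 ≈ 2620.8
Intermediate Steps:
m(q, T) = 3*q
A(d) = -1/5
l(C, f) = -4 + C
g = -1/622 ≈ -0.0016077
(-17853 + 21946)/(g + l(A(-4), m(-11, -6))) - 1*(-3595) = (-17853 + 21946)/(-1/622 + (-4 - 1/5)) - 1*(-3595) = 4093/(-1/622 - 21/5) + 3595 = 4093/(-13067/3110) + 3595 = 4093*(-3110/13067) + 3595 = -12729230/13067 + 3595 = 34246635/13067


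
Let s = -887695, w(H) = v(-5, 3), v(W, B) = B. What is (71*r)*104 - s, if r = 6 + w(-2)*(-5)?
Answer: 821239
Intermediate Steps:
w(H) = 3
r = -9 (r = 6 + 3*(-5) = 6 - 15 = -9)
(71*r)*104 - s = (71*(-9))*104 - 1*(-887695) = -639*104 + 887695 = -66456 + 887695 = 821239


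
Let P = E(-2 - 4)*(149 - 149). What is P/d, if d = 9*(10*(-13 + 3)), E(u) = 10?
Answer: 0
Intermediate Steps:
P = 0 (P = 10*(149 - 149) = 10*0 = 0)
d = -900 (d = 9*(10*(-10)) = 9*(-100) = -900)
P/d = 0/(-900) = 0*(-1/900) = 0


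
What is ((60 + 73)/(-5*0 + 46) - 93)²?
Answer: 17181025/2116 ≈ 8119.6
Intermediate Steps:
((60 + 73)/(-5*0 + 46) - 93)² = (133/(0 + 46) - 93)² = (133/46 - 93)² = (-4145/46)² = 17181025/2116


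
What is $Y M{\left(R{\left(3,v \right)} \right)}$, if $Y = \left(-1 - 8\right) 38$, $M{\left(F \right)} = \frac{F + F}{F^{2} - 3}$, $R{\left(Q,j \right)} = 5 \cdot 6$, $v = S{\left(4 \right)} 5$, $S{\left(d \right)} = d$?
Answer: $- \frac{6840}{299} \approx -22.876$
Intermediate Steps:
$v = 20$ ($v = 4 \cdot 5 = 20$)
$R{\left(Q,j \right)} = 30$
$M{\left(F \right)} = \frac{2 F}{-3 + F^{2}}$
$Y = -342$ ($Y = \left(-9\right) 38 = -342$)
$Y M{\left(R{\left(3,v \right)} \right)} = - 342 \cdot 2 \cdot 30 \frac{1}{-3 + 30^{2}} = - 342 \cdot 2 \cdot 30 \frac{1}{-3 + 900} = - 342 \cdot 2 \cdot 30 \cdot \frac{1}{897} = \left(-342\right) \frac{20}{299} = - \frac{6840}{299}$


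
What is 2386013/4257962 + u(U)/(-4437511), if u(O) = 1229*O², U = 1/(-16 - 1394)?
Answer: 10524960575371306501/18782329430967137100 ≈ 0.56036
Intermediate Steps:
U = -1/1410 (U = 1/(-1410) = -1/1410 ≈ -0.00070922)
2386013/4257962 + u(U)/(-4437511) = 2386013/4257962 + (1229*(-1/1410)²)/(-4437511) = 2386013*(1/4257962) + (1229*(1/1988100))*(-1/4437511) = 2386013/4257962 + (1229/1988100)*(-1/4437511) = 2386013/4257962 - 1229/8822215619100 = 10524960575371306501/18782329430967137100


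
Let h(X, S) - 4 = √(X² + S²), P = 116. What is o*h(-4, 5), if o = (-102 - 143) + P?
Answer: -516 - 129*√41 ≈ -1342.0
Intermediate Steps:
h(X, S) = 4 + √(S² + X²) (h(X, S) = 4 + √(X² + S²) = 4 + √(S² + X²))
o = -129 (o = (-102 - 143) + 116 = -245 + 116 = -129)
o*h(-4, 5) = -129*(4 + √(5² + (-4)²)) = -129*(4 + √(25 + 16)) = -129*(4 + √41) = -516 - 129*√41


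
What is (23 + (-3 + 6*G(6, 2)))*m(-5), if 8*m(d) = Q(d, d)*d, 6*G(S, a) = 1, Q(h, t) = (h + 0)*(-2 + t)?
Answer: -3675/8 ≈ -459.38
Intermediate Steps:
Q(h, t) = h*(-2 + t)
G(S, a) = ⅙ (G(S, a) = (⅙)*1 = ⅙)
m(d) = d²*(-2 + d)/8 (m(d) = ((d*(-2 + d))*d)/8 = (d²*(-2 + d))/8 = d²*(-2 + d)/8)
(23 + (-3 + 6*G(6, 2)))*m(-5) = (23 + (-3 + 6*(⅙)))*((⅛)*(-5)²*(-2 - 5)) = (23 + (-3 + 1))*((⅛)*25*(-7)) = (23 - 2)*(-175/8) = 21*(-175/8) = -3675/8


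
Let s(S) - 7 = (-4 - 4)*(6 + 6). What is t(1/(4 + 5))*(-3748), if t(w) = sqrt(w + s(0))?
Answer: -74960*I*sqrt(2)/3 ≈ -35337.0*I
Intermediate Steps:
s(S) = -89 (s(S) = 7 + (-4 - 4)*(6 + 6) = 7 - 8*12 = 7 - 96 = -89)
t(w) = sqrt(-89 + w) (t(w) = sqrt(w - 89) = sqrt(-89 + w))
t(1/(4 + 5))*(-3748) = sqrt(-89 + 1/(4 + 5))*(-3748) = sqrt(-89 + 1/9)*(-3748) = sqrt(-800/9)*(-3748) = (20*I*sqrt(2)/3)*(-3748) = -74960*I*sqrt(2)/3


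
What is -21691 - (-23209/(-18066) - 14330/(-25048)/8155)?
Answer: -4002527522025719/184513875252 ≈ -21692.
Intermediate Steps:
-21691 - (-23209/(-18066) - 14330/(-25048)/8155) = -21691 - (-23209*(-1/18066) - 14330*(-1/25048)*(1/8155)) = -21691 - (23209/18066 + (7165/12524)*(1/8155)) = -21691 - (23209/18066 + 1433/20426644) = -21691 - 1*237053934587/184513875252 = -21691 - 237053934587/184513875252 = -4002527522025719/184513875252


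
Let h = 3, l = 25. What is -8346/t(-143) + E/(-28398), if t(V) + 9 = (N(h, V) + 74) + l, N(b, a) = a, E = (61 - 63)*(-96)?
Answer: 39499922/250849 ≈ 157.46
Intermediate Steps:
E = 192 (E = -2*(-96) = 192)
t(V) = 90 + V (t(V) = -9 + ((V + 74) + 25) = -9 + ((74 + V) + 25) = -9 + (99 + V) = 90 + V)
-8346/t(-143) + E/(-28398) = -8346/(90 - 143) + 192/(-28398) = -8346/(-53) + 192*(-1/28398) = -8346*(-1/53) - 32/4733 = 8346/53 - 32/4733 = 39499922/250849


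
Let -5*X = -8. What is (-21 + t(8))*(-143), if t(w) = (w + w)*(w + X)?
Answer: -94809/5 ≈ -18962.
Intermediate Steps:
X = 8/5 (X = -⅕*(-8) = 8/5 ≈ 1.6000)
t(w) = 2*w*(8/5 + w) (t(w) = (w + w)*(w + 8/5) = (2*w)*(8/5 + w) = 2*w*(8/5 + w))
(-21 + t(8))*(-143) = (-21 + (⅖)*8*(8 + 5*8))*(-143) = (-21 + (⅖)*8*(8 + 40))*(-143) = (-21 + (⅖)*8*48)*(-143) = (-21 + 768/5)*(-143) = (663/5)*(-143) = -94809/5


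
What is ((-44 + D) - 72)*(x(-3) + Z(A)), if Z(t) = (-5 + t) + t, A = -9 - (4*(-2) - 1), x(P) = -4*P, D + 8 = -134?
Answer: -1806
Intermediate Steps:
D = -142 (D = -8 - 134 = -142)
A = 0 (A = -9 - (-8 - 1) = -9 - 1*(-9) = -9 + 9 = 0)
Z(t) = -5 + 2*t
((-44 + D) - 72)*(x(-3) + Z(A)) = ((-44 - 142) - 72)*(-4*(-3) + (-5 + 2*0)) = (-186 - 72)*(12 + (-5 + 0)) = -258*(12 - 5) = -258*7 = -1806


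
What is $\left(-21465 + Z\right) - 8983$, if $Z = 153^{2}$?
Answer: $-7039$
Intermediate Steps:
$Z = 23409$
$\left(-21465 + Z\right) - 8983 = \left(-21465 + 23409\right) - 8983 = 1944 - 8983 = -7039$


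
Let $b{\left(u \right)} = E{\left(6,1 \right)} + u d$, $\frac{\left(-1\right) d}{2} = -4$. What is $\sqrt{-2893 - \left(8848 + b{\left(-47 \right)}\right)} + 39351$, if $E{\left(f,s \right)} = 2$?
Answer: $39351 + 3 i \sqrt{1263} \approx 39351.0 + 106.62 i$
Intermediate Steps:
$d = 8$ ($d = \left(-2\right) \left(-4\right) = 8$)
$b{\left(u \right)} = 2 + 8 u$ ($b{\left(u \right)} = 2 + u 8 = 2 + 8 u$)
$\sqrt{-2893 - \left(8848 + b{\left(-47 \right)}\right)} + 39351 = \sqrt{-2893 - \left(8850 - 376\right)} + 39351 = \sqrt{-2893 - 8474} + 39351 = \sqrt{-11367} + 39351 = 3 i \sqrt{1263} + 39351 = 39351 + 3 i \sqrt{1263}$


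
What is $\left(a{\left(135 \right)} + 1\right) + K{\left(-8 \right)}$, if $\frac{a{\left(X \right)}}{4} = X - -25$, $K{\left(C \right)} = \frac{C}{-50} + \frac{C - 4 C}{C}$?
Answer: $\frac{15954}{25} \approx 638.16$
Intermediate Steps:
$K{\left(C \right)} = -3 - \frac{C}{50}$ ($K{\left(C \right)} = C \left(- \frac{1}{50}\right) + \frac{\left(-3\right) C}{C} = - \frac{C}{50} - 3 = -3 - \frac{C}{50}$)
$a{\left(X \right)} = 100 + 4 X$ ($a{\left(X \right)} = 4 \left(X - -25\right) = 4 \left(X + 25\right) = 4 \left(25 + X\right) = 100 + 4 X$)
$\left(a{\left(135 \right)} + 1\right) + K{\left(-8 \right)} = \left(\left(100 + 4 \cdot 135\right) + 1\right) - \frac{71}{25} = \left(\left(100 + 540\right) + 1\right) + \left(-3 + \frac{4}{25}\right) = \left(640 + 1\right) - \frac{71}{25} = 641 - \frac{71}{25} = \frac{15954}{25}$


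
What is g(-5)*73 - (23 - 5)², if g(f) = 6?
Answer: 114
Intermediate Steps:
g(-5)*73 - (23 - 5)² = 6*73 - (23 - 5)² = 438 - 1*18² = 438 - 1*324 = 438 - 324 = 114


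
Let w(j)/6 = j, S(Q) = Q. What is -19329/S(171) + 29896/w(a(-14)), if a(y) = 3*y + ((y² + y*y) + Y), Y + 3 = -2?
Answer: -1938823/19665 ≈ -98.593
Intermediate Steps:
Y = -5 (Y = -3 - 2 = -5)
a(y) = -5 + 2*y² + 3*y (a(y) = 3*y + ((y² + y*y) - 5) = 3*y + ((y² + y²) - 5) = 3*y + (2*y² - 5) = 3*y + (-5 + 2*y²) = -5 + 2*y² + 3*y)
w(j) = 6*j
-19329/S(171) + 29896/w(a(-14)) = -19329/171 + 29896/((6*(-5 + 2*(-14)² + 3*(-14)))) = -19329*1/171 + 29896/((6*(-5 + 2*196 - 42))) = -6443/57 + 29896/((6*(-5 + 392 - 42))) = -6443/57 + 29896/((6*345)) = -6443/57 + 29896/2070 = -6443/57 + 29896*(1/2070) = -6443/57 + 14948/1035 = -1938823/19665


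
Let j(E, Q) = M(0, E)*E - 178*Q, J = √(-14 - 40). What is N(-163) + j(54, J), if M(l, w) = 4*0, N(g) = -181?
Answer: -181 - 534*I*√6 ≈ -181.0 - 1308.0*I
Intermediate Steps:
J = 3*I*√6 (J = √(-54) = 3*I*√6 ≈ 7.3485*I)
M(l, w) = 0
j(E, Q) = -178*Q (j(E, Q) = 0*E - 178*Q = 0 - 178*Q = -178*Q)
N(-163) + j(54, J) = -181 - 534*I*√6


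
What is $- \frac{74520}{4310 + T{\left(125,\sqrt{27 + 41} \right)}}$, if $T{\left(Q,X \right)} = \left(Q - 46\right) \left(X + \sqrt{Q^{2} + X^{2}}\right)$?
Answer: $- \frac{74520}{4310 + 79 \sqrt{15693} + 158 \sqrt{17}} \approx -5.0155$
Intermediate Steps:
$T{\left(Q,X \right)} = \left(-46 + Q\right) \left(X + \sqrt{Q^{2} + X^{2}}\right)$
$- \frac{74520}{4310 + T{\left(125,\sqrt{27 + 41} \right)}} = - \frac{74520}{4310 + \left(- 46 \sqrt{27 + 41} - 46 \sqrt{125^{2} + \left(\sqrt{27 + 41}\right)^{2}} + 125 \sqrt{27 + 41} + 125 \sqrt{125^{2} + \left(\sqrt{27 + 41}\right)^{2}}\right)} = - \frac{74520}{4310 + \left(- 46 \sqrt{68} - 46 \sqrt{15625 + \left(\sqrt{68}\right)^{2}} + 125 \sqrt{68} + 125 \sqrt{15625 + \left(\sqrt{68}\right)^{2}}\right)} = - \frac{74520}{4310 + \left(- 46 \cdot 2 \sqrt{17} - 46 \sqrt{15625 + \left(2 \sqrt{17}\right)^{2}} + 125 \cdot 2 \sqrt{17} + 125 \sqrt{15625 + \left(2 \sqrt{17}\right)^{2}}\right)} = - \frac{74520}{4310 + \left(- 92 \sqrt{17} - 46 \sqrt{15625 + 68} + 250 \sqrt{17} + 125 \sqrt{15625 + 68}\right)} = - \frac{74520}{4310 + \left(- 92 \sqrt{17} - 46 \sqrt{15693} + 250 \sqrt{17} + 125 \sqrt{15693}\right)} = - \frac{74520}{4310 + \left(79 \sqrt{15693} + 158 \sqrt{17}\right)} = - \frac{74520}{4310 + 79 \sqrt{15693} + 158 \sqrt{17}}$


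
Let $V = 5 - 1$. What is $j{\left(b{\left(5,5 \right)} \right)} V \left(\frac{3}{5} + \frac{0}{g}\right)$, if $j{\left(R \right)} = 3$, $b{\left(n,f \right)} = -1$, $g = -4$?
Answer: $\frac{36}{5} \approx 7.2$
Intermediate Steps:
$V = 4$ ($V = 5 - 1 = 4$)
$j{\left(b{\left(5,5 \right)} \right)} V \left(\frac{3}{5} + \frac{0}{g}\right) = 3 \cdot 4 \left(\frac{3}{5} + \frac{0}{-4}\right) = 12 \left(3 \cdot \frac{1}{5} + 0 \left(- \frac{1}{4}\right)\right) = 12 \left(\frac{3}{5} + 0\right) = 12 \cdot \frac{3}{5} = \frac{36}{5}$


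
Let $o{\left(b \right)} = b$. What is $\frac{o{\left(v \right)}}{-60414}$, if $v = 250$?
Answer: $- \frac{125}{30207} \approx -0.0041381$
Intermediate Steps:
$\frac{o{\left(v \right)}}{-60414} = \frac{250}{-60414} = 250 \left(- \frac{1}{60414}\right) = - \frac{125}{30207}$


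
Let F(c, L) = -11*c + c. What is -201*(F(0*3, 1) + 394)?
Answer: -79194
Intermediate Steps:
F(c, L) = -10*c
-201*(F(0*3, 1) + 394) = -201*(-0*3 + 394) = -201*(-10*0 + 394) = -201*(0 + 394) = -201*394 = -79194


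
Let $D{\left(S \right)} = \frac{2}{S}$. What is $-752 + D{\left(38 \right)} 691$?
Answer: $- \frac{13597}{19} \approx -715.63$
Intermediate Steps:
$-752 + D{\left(38 \right)} 691 = -752 + \frac{2}{38} \cdot 691 = -752 + 2 \cdot \frac{1}{38} \cdot 691 = -752 + \frac{1}{19} \cdot 691 = -752 + \frac{691}{19} = - \frac{13597}{19}$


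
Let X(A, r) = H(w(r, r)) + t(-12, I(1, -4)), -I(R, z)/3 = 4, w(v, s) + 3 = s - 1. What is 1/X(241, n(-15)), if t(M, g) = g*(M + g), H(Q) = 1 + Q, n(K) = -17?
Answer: 1/268 ≈ 0.0037313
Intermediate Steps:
w(v, s) = -4 + s (w(v, s) = -3 + (s - 1) = -3 + (-1 + s) = -4 + s)
I(R, z) = -12 (I(R, z) = -3*4 = -12)
X(A, r) = 285 + r (X(A, r) = (1 + (-4 + r)) - 12*(-12 - 12) = (-3 + r) - 12*(-24) = (-3 + r) + 288 = 285 + r)
1/X(241, n(-15)) = 1/(285 - 17) = 1/268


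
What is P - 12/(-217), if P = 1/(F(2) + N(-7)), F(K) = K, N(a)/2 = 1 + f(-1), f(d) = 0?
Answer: 265/868 ≈ 0.30530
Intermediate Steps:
N(a) = 2 (N(a) = 2*(1 + 0) = 2*1 = 2)
P = ¼ (P = 1/(2 + 2) = 1/4 = ¼ ≈ 0.25000)
P - 12/(-217) = ¼ - 12/(-217) = ¼ - 12*(-1/217) = ¼ + 12/217 = 265/868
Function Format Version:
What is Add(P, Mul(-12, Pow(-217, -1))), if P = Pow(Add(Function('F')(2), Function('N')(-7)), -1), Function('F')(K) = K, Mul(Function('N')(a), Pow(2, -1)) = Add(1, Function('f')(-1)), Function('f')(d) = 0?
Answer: Rational(265, 868) ≈ 0.30530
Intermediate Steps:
Function('N')(a) = 2 (Function('N')(a) = Mul(2, Add(1, 0)) = Mul(2, 1) = 2)
P = Rational(1, 4) (P = Pow(Add(2, 2), -1) = Pow(4, -1) = Rational(1, 4) ≈ 0.25000)
Add(P, Mul(-12, Pow(-217, -1))) = Add(Rational(1, 4), Mul(-12, Pow(-217, -1))) = Add(Rational(1, 4), Mul(-12, Rational(-1, 217))) = Add(Rational(1, 4), Rational(12, 217)) = Rational(265, 868)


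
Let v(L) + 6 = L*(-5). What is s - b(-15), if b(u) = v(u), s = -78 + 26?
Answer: -121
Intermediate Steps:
v(L) = -6 - 5*L (v(L) = -6 + L*(-5) = -6 - 5*L)
s = -52
b(u) = -6 - 5*u
s - b(-15) = -52 - (-6 - 5*(-15)) = -52 - (-6 + 75) = -52 - 1*69 = -52 - 69 = -121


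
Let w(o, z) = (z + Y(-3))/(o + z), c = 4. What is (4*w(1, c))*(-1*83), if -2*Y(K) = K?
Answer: -1826/5 ≈ -365.20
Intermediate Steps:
Y(K) = -K/2
w(o, z) = (3/2 + z)/(o + z) (w(o, z) = (z - ½*(-3))/(o + z) = (z + 3/2)/(o + z) = (3/2 + z)/(o + z))
(4*w(1, c))*(-1*83) = (4*((3/2 + 4)/(1 + 4)))*(-1*83) = (4*((11/2)/5))*(-83) = (4*((⅕)*(11/2)))*(-83) = (4*(11/10))*(-83) = (22/5)*(-83) = -1826/5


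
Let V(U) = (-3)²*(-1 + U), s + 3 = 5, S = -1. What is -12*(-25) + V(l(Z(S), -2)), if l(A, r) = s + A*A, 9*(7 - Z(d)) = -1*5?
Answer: 7405/9 ≈ 822.78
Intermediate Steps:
s = 2 (s = -3 + 5 = 2)
Z(d) = 68/9 (Z(d) = 7 - (-1)*5/9 = 7 - ⅑*(-5) = 7 + 5/9 = 68/9)
l(A, r) = 2 + A² (l(A, r) = 2 + A*A = 2 + A²)
V(U) = -9 + 9*U (V(U) = 9*(-1 + U) = -9 + 9*U)
-12*(-25) + V(l(Z(S), -2)) = -12*(-25) + (-9 + 9*(2 + (68/9)²)) = 300 + (-9 + 9*(2 + 4624/81)) = 300 + (-9 + 9*(4786/81)) = 300 + (-9 + 4786/9) = 300 + 4705/9 = 7405/9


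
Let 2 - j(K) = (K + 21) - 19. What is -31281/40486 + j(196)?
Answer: -7966537/40486 ≈ -196.77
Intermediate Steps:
j(K) = -K (j(K) = 2 - ((K + 21) - 19) = 2 - ((21 + K) - 19) = 2 - (2 + K) = 2 + (-2 - K) = -K)
-31281/40486 + j(196) = -31281/40486 - 1*196 = -31281*1/40486 - 196 = -31281/40486 - 196 = -7966537/40486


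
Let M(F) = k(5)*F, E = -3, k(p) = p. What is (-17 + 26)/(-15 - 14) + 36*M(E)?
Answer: -15669/29 ≈ -540.31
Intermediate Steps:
M(F) = 5*F
(-17 + 26)/(-15 - 14) + 36*M(E) = (-17 + 26)/(-15 - 14) + 36*(5*(-3)) = 9/(-29) + 36*(-15) = 9*(-1/29) - 540 = -9/29 - 540 = -15669/29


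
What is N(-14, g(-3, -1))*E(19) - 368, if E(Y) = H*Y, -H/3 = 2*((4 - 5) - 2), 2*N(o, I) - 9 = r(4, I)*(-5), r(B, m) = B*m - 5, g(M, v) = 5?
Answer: -11654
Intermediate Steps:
r(B, m) = -5 + B*m
N(o, I) = 17 - 10*I (N(o, I) = 9/2 + ((-5 + 4*I)*(-5))/2 = 9/2 + (25 - 20*I)/2 = 9/2 + (25/2 - 10*I) = 17 - 10*I)
H = 18 (H = -6*((4 - 5) - 2) = -6*(-1 - 2) = -6*(-3) = -3*(-6) = 18)
E(Y) = 18*Y
N(-14, g(-3, -1))*E(19) - 368 = (17 - 10*5)*(18*19) - 368 = (17 - 50)*342 - 368 = -33*342 - 368 = -11286 - 368 = -11654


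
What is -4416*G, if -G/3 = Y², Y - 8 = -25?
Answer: 3828672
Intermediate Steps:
Y = -17 (Y = 8 - 25 = -17)
G = -867 (G = -3*(-17)² = -3*289 = -867)
-4416*G = -4416*(-867) = 3828672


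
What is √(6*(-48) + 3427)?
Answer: √3139 ≈ 56.027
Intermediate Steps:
√(6*(-48) + 3427) = √(-288 + 3427) = √3139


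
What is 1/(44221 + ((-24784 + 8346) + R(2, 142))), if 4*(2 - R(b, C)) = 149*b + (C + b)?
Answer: 2/55349 ≈ 3.6134e-5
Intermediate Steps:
R(b, C) = 2 - 75*b/2 - C/4 (R(b, C) = 2 - (149*b + (C + b))/4 = 2 - (C + 150*b)/4 = 2 + (-75*b/2 - C/4) = 2 - 75*b/2 - C/4)
1/(44221 + ((-24784 + 8346) + R(2, 142))) = 1/(44221 + ((-24784 + 8346) + (2 - 75/2*2 - 1/4*142))) = 1/(44221 + (-16438 + (2 - 75 - 71/2))) = 1/(44221 + (-16438 - 217/2)) = 1/(44221 - 33093/2) = 1/(55349/2) = 2/55349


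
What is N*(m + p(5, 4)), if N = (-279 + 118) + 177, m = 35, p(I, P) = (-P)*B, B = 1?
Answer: 496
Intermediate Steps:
p(I, P) = -P (p(I, P) = -P*1 = -P)
N = 16 (N = -161 + 177 = 16)
N*(m + p(5, 4)) = 16*(35 - 1*4) = 16*(35 - 4) = 16*31 = 496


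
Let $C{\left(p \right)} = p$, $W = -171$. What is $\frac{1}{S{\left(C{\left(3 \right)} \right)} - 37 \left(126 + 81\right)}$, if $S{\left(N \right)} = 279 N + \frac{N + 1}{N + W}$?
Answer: $- \frac{42}{286525} \approx -0.00014658$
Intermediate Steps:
$S{\left(N \right)} = 279 N + \frac{1 + N}{-171 + N}$ ($S{\left(N \right)} = 279 N + \frac{N + 1}{N - 171} = 279 N + \frac{1 + N}{-171 + N}$)
$\frac{1}{S{\left(C{\left(3 \right)} \right)} - 37 \left(126 + 81\right)} = \frac{1}{\frac{1 - 143124 + 279 \cdot 3^{2}}{-171 + 3} - 37 \left(126 + 81\right)} = \frac{1}{\frac{1 - 143124 + 279 \cdot 9}{-168} - 7659} = \frac{1}{- \frac{1 - 143124 + 2511}{168} - 7659} = \frac{1}{\left(- \frac{1}{168}\right) \left(-140612\right) - 7659} = \frac{1}{\frac{35153}{42} - 7659} = \frac{1}{- \frac{286525}{42}} = - \frac{42}{286525}$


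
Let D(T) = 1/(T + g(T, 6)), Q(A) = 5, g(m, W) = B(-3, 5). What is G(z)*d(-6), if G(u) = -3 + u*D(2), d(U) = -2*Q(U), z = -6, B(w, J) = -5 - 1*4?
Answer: 150/7 ≈ 21.429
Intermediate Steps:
B(w, J) = -9 (B(w, J) = -5 - 4 = -9)
g(m, W) = -9
d(U) = -10 (d(U) = -2*5 = -10)
D(T) = 1/(-9 + T) (D(T) = 1/(T - 9) = 1/(-9 + T))
G(u) = -3 - u/7 (G(u) = -3 + u/(-9 + 2) = -3 + u/(-7) = -3 + u*(-⅐) = -3 - u/7)
G(z)*d(-6) = (-3 - ⅐*(-6))*(-10) = (-3 + 6/7)*(-10) = -15/7*(-10) = 150/7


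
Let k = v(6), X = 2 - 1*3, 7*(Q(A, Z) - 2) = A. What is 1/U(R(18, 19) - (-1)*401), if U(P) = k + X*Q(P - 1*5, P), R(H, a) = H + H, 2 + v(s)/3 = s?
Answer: -7/362 ≈ -0.019337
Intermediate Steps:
Q(A, Z) = 2 + A/7
v(s) = -6 + 3*s
R(H, a) = 2*H
X = -1 (X = 2 - 3 = -1)
k = 12 (k = -6 + 3*6 = -6 + 18 = 12)
U(P) = 75/7 - P/7 (U(P) = 12 - (2 + (P - 1*5)/7) = 12 - (2 + (P - 5)/7) = 12 - (2 + (-5 + P)/7) = 12 - (2 + (-5/7 + P/7)) = 12 - (9/7 + P/7) = 12 + (-9/7 - P/7) = 75/7 - P/7)
1/U(R(18, 19) - (-1)*401) = 1/(75/7 - (2*18 - (-1)*401)/7) = 1/(75/7 - (36 - 1*(-401))/7) = 1/(75/7 - (36 + 401)/7) = 1/(75/7 - 1/7*437) = 1/(75/7 - 437/7) = 1/(-362/7) = -7/362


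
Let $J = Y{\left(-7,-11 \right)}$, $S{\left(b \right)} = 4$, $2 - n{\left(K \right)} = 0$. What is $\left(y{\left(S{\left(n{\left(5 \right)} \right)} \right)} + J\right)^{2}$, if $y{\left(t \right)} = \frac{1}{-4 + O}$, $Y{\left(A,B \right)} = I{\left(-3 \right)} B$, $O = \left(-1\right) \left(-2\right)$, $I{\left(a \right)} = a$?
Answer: $\frac{4225}{4} \approx 1056.3$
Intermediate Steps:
$n{\left(K \right)} = 2$ ($n{\left(K \right)} = 2 - 0 = 2 + 0 = 2$)
$O = 2$
$Y{\left(A,B \right)} = - 3 B$
$y{\left(t \right)} = - \frac{1}{2}$ ($y{\left(t \right)} = \frac{1}{-4 + 2} = \frac{1}{-2} = - \frac{1}{2}$)
$J = 33$ ($J = \left(-3\right) \left(-11\right) = 33$)
$\left(y{\left(S{\left(n{\left(5 \right)} \right)} \right)} + J\right)^{2} = \left(- \frac{1}{2} + 33\right)^{2} = \left(\frac{65}{2}\right)^{2} = \frac{4225}{4}$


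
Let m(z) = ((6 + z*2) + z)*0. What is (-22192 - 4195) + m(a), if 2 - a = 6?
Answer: -26387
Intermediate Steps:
a = -4 (a = 2 - 1*6 = 2 - 6 = -4)
m(z) = 0 (m(z) = ((6 + 2*z) + z)*0 = (6 + 3*z)*0 = 0)
(-22192 - 4195) + m(a) = (-22192 - 4195) + 0 = -26387 + 0 = -26387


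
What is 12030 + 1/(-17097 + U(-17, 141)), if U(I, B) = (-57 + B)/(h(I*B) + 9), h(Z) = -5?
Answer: 205424279/17076 ≈ 12030.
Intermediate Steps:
U(I, B) = -57/4 + B/4 (U(I, B) = (-57 + B)/(-5 + 9) = (-57 + B)/4 = (-57 + B)*(¼) = -57/4 + B/4)
12030 + 1/(-17097 + U(-17, 141)) = 12030 + 1/(-17097 + (-57/4 + (¼)*141)) = 12030 + 1/(-17097 + (-57/4 + 141/4)) = 12030 + 1/(-17097 + 21) = 12030 + 1/(-17076) = 12030 - 1/17076 = 205424279/17076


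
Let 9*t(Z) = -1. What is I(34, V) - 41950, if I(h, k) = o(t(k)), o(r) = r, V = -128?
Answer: -377551/9 ≈ -41950.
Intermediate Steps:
t(Z) = -1/9 (t(Z) = (1/9)*(-1) = -1/9)
I(h, k) = -1/9
I(34, V) - 41950 = -1/9 - 41950 = -377551/9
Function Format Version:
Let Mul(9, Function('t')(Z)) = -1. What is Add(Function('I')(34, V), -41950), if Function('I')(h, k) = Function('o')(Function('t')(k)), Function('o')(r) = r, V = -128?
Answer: Rational(-377551, 9) ≈ -41950.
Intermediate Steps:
Function('t')(Z) = Rational(-1, 9) (Function('t')(Z) = Mul(Rational(1, 9), -1) = Rational(-1, 9))
Function('I')(h, k) = Rational(-1, 9)
Add(Function('I')(34, V), -41950) = Add(Rational(-1, 9), -41950) = Rational(-377551, 9)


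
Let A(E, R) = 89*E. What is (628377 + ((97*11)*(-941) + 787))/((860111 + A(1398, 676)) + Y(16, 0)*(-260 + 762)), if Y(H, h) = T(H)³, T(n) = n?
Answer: -124961/1013575 ≈ -0.12329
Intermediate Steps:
Y(H, h) = H³
(628377 + ((97*11)*(-941) + 787))/((860111 + A(1398, 676)) + Y(16, 0)*(-260 + 762)) = (628377 + ((97*11)*(-941) + 787))/((860111 + 89*1398) + 16³*(-260 + 762)) = (628377 + (1067*(-941) + 787))/((860111 + 124422) + 4096*502) = (628377 + (-1004047 + 787))/(984533 + 2056192) = (628377 - 1003260)/3040725 = -374883*1/3040725 = -124961/1013575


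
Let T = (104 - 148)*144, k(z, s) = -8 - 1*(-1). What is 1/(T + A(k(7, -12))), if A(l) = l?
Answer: -1/6343 ≈ -0.00015765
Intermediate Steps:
k(z, s) = -7 (k(z, s) = -8 + 1 = -7)
T = -6336 (T = -44*144 = -6336)
1/(T + A(k(7, -12))) = 1/(-6336 - 7) = 1/(-6343) = -1/6343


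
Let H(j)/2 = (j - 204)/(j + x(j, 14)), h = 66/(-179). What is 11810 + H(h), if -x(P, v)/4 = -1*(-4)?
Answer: 17338232/1465 ≈ 11835.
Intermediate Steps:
x(P, v) = -16 (x(P, v) = -(-4)*(-4) = -4*4 = -16)
h = -66/179 (h = 66*(-1/179) = -66/179 ≈ -0.36872)
H(j) = 2*(-204 + j)/(-16 + j) (H(j) = 2*((j - 204)/(j - 16)) = 2*((-204 + j)/(-16 + j)) = 2*(-204 + j)/(-16 + j))
11810 + H(h) = 11810 + 2*(-204 - 66/179)/(-16 - 66/179) = 11810 + 2*(-36582/179)/(-2930/179) = 11810 + 2*(-179/2930)*(-36582/179) = 11810 + 36582/1465 = 17338232/1465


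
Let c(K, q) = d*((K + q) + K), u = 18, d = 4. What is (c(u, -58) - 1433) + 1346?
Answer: -175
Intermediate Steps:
c(K, q) = 4*q + 8*K (c(K, q) = 4*((K + q) + K) = 4*(q + 2*K) = 4*q + 8*K)
(c(u, -58) - 1433) + 1346 = ((4*(-58) + 8*18) - 1433) + 1346 = ((-232 + 144) - 1433) + 1346 = (-88 - 1433) + 1346 = -1521 + 1346 = -175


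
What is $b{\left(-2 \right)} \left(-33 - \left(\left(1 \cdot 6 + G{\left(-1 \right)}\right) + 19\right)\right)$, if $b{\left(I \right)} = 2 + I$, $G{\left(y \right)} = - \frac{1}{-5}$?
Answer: $0$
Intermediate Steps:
$G{\left(y \right)} = \frac{1}{5}$ ($G{\left(y \right)} = \left(-1\right) \left(- \frac{1}{5}\right) = \frac{1}{5}$)
$b{\left(-2 \right)} \left(-33 - \left(\left(1 \cdot 6 + G{\left(-1 \right)}\right) + 19\right)\right) = \left(2 - 2\right) \left(-33 - \left(\left(1 \cdot 6 + \frac{1}{5}\right) + 19\right)\right) = 0 \left(-33 - \left(\left(6 + \frac{1}{5}\right) + 19\right)\right) = 0 \left(-33 - \left(\frac{31}{5} + 19\right)\right) = 0 \left(-33 - \frac{126}{5}\right) = 0 \left(- \frac{291}{5}\right) = 0$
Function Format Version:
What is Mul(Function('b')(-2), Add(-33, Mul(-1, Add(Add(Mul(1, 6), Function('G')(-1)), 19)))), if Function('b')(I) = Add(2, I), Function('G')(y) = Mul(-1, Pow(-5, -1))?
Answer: 0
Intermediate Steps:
Function('G')(y) = Rational(1, 5) (Function('G')(y) = Mul(-1, Rational(-1, 5)) = Rational(1, 5))
Mul(Function('b')(-2), Add(-33, Mul(-1, Add(Add(Mul(1, 6), Function('G')(-1)), 19)))) = Mul(Add(2, -2), Add(-33, Mul(-1, Add(Add(Mul(1, 6), Rational(1, 5)), 19)))) = Mul(0, Add(-33, Mul(-1, Add(Add(6, Rational(1, 5)), 19)))) = Mul(0, Add(-33, Mul(-1, Add(Rational(31, 5), 19)))) = Mul(0, Add(-33, Mul(-1, Rational(126, 5)))) = Mul(0, Add(-33, Rational(-126, 5))) = Mul(0, Rational(-291, 5)) = 0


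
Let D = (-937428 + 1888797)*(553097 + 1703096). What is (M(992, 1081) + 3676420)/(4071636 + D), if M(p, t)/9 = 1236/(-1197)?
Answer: 488962624/285481327930449 ≈ 1.7128e-6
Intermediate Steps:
M(p, t) = -1236/133 (M(p, t) = 9*(1236/(-1197)) = 9*(1236*(-1/1197)) = 9*(-412/399) = -1236/133)
D = 2146472078217 (D = 951369*2256193 = 2146472078217)
(M(992, 1081) + 3676420)/(4071636 + D) = (-1236/133 + 3676420)/(4071636 + 2146472078217) = (488962624/133)/2146476149853 = (488962624/133)*(1/2146476149853) = 488962624/285481327930449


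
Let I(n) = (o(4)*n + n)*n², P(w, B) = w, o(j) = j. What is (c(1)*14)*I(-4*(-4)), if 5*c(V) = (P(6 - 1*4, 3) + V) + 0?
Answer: 172032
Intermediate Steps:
c(V) = ⅖ + V/5 (c(V) = (((6 - 1*4) + V) + 0)/5 = (((6 - 4) + V) + 0)/5 = ((2 + V) + 0)/5 = (2 + V)/5 = ⅖ + V/5)
I(n) = 5*n³ (I(n) = (4*n + n)*n² = (5*n)*n² = 5*n³)
(c(1)*14)*I(-4*(-4)) = ((⅖ + (⅕)*1)*14)*(5*(-4*(-4))³) = ((⅖ + ⅕)*14)*(5*16³) = ((⅗)*14)*(5*4096) = (42/5)*20480 = 172032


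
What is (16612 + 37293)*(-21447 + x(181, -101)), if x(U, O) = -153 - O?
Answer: -1158903595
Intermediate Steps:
(16612 + 37293)*(-21447 + x(181, -101)) = (16612 + 37293)*(-21447 + (-153 - 1*(-101))) = 53905*(-21447 + (-153 + 101)) = 53905*(-21447 - 52) = 53905*(-21499) = -1158903595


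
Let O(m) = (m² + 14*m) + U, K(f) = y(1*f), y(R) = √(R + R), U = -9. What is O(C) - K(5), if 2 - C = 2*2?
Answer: -33 - √10 ≈ -36.162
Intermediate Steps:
C = -2 (C = 2 - 2*2 = 2 - 1*4 = 2 - 4 = -2)
y(R) = √2*√R (y(R) = √(2*R) = √2*√R)
K(f) = √2*√f (K(f) = √2*√(1*f) = √2*√f)
O(m) = -9 + m² + 14*m (O(m) = (m² + 14*m) - 9 = -9 + m² + 14*m)
O(C) - K(5) = (-9 + (-2)² + 14*(-2)) - √2*√5 = (-9 + 4 - 28) - √10 = -33 - √10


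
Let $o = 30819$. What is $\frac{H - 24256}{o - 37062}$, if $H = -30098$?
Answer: $\frac{18118}{2081} \approx 8.7064$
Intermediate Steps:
$\frac{H - 24256}{o - 37062} = \frac{-30098 - 24256}{30819 - 37062} = - \frac{54354}{-6243} = \left(-54354\right) \left(- \frac{1}{6243}\right) = \frac{18118}{2081}$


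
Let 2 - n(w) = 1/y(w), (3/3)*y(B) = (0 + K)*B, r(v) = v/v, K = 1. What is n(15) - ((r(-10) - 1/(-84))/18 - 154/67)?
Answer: 2115037/506520 ≈ 4.1756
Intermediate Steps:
r(v) = 1
y(B) = B (y(B) = (0 + 1)*B = 1*B = B)
n(w) = 2 - 1/w
n(15) - ((r(-10) - 1/(-84))/18 - 154/67) = (2 - 1/15) - ((1 - 1/(-84))/18 - 154/67) = (2 - 1*1/15) - ((1 - 1*(-1/84))*(1/18) - 154*1/67) = (2 - 1/15) - ((1 + 1/84)*(1/18) - 154/67) = 29/15 - ((85/84)*(1/18) - 154/67) = 29/15 - (85/1512 - 154/67) = 29/15 - 1*(-227153/101304) = 29/15 + 227153/101304 = 2115037/506520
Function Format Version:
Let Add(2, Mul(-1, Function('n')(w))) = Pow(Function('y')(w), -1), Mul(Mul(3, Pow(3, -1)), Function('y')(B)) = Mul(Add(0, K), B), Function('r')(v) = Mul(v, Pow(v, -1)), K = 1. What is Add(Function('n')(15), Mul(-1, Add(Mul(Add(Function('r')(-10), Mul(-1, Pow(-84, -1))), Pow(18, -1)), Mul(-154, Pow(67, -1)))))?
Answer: Rational(2115037, 506520) ≈ 4.1756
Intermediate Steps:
Function('r')(v) = 1
Function('y')(B) = B (Function('y')(B) = Mul(Add(0, 1), B) = Mul(1, B) = B)
Function('n')(w) = Add(2, Mul(-1, Pow(w, -1)))
Add(Function('n')(15), Mul(-1, Add(Mul(Add(Function('r')(-10), Mul(-1, Pow(-84, -1))), Pow(18, -1)), Mul(-154, Pow(67, -1))))) = Add(Add(2, Mul(-1, Pow(15, -1))), Mul(-1, Add(Mul(Add(1, Mul(-1, Pow(-84, -1))), Pow(18, -1)), Mul(-154, Pow(67, -1))))) = Add(Add(2, Mul(-1, Rational(1, 15))), Mul(-1, Add(Mul(Add(1, Mul(-1, Rational(-1, 84))), Rational(1, 18)), Mul(-154, Rational(1, 67))))) = Add(Add(2, Rational(-1, 15)), Mul(-1, Add(Mul(Add(1, Rational(1, 84)), Rational(1, 18)), Rational(-154, 67)))) = Add(Rational(29, 15), Mul(-1, Add(Mul(Rational(85, 84), Rational(1, 18)), Rational(-154, 67)))) = Add(Rational(29, 15), Mul(-1, Add(Rational(85, 1512), Rational(-154, 67)))) = Add(Rational(29, 15), Mul(-1, Rational(-227153, 101304))) = Add(Rational(29, 15), Rational(227153, 101304)) = Rational(2115037, 506520)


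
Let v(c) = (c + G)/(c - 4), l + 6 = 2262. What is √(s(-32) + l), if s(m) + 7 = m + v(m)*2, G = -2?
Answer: √19970/3 ≈ 47.105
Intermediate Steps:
l = 2256 (l = -6 + 2262 = 2256)
v(c) = (-2 + c)/(-4 + c) (v(c) = (c - 2)/(c - 4) = (-2 + c)/(-4 + c))
s(m) = -7 + m + 2*(-2 + m)/(-4 + m) (s(m) = -7 + (m + ((-2 + m)/(-4 + m))*2) = -7 + (m + 2*(-2 + m)/(-4 + m)) = -7 + m + 2*(-2 + m)/(-4 + m))
√(s(-32) + l) = √((24 + (-32)² - 9*(-32))/(-4 - 32) + 2256) = √((24 + 1024 + 288)/(-36) + 2256) = √(-1/36*1336 + 2256) = √(-334/9 + 2256) = √(19970/9) = √19970/3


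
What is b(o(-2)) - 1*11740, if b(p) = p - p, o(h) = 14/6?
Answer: -11740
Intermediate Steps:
o(h) = 7/3 (o(h) = 14*(⅙) = 7/3)
b(p) = 0
b(o(-2)) - 1*11740 = 0 - 1*11740 = 0 - 11740 = -11740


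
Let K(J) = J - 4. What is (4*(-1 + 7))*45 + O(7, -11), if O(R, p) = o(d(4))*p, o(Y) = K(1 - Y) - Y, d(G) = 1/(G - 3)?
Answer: 1135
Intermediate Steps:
K(J) = -4 + J
d(G) = 1/(-3 + G)
o(Y) = -3 - 2*Y (o(Y) = (-4 + (1 - Y)) - Y = (-3 - Y) - Y = -3 - 2*Y)
O(R, p) = -5*p (O(R, p) = (-3 - 2/(-3 + 4))*p = (-3 - 2/1)*p = (-3 - 2*1)*p = (-3 - 2)*p = -5*p)
(4*(-1 + 7))*45 + O(7, -11) = (4*(-1 + 7))*45 - 5*(-11) = (4*6)*45 + 55 = 24*45 + 55 = 1080 + 55 = 1135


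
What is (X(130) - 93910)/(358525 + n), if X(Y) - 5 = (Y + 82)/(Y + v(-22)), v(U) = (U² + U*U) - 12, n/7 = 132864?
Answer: -50990309/699695139 ≈ -0.072875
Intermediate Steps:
n = 930048 (n = 7*132864 = 930048)
v(U) = -12 + 2*U² (v(U) = (U² + U²) - 12 = 2*U² - 12 = -12 + 2*U²)
X(Y) = 5 + (82 + Y)/(956 + Y) (X(Y) = 5 + (Y + 82)/(Y + (-12 + 2*(-22)²)) = 5 + (82 + Y)/(Y + (-12 + 2*484)) = 5 + (82 + Y)/(Y + (-12 + 968)) = 5 + (82 + Y)/(Y + 956) = 5 + (82 + Y)/(956 + Y))
(X(130) - 93910)/(358525 + n) = (2*(2431 + 3*130)/(956 + 130) - 93910)/(358525 + 930048) = (2*(2431 + 390)/1086 - 93910)/1288573 = (2*(1/1086)*2821 - 93910)*(1/1288573) = (2821/543 - 93910)*(1/1288573) = -50990309/543*1/1288573 = -50990309/699695139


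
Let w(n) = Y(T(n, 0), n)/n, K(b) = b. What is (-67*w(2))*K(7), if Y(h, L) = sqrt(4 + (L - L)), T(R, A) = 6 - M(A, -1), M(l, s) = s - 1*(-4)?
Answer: -469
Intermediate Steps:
M(l, s) = 4 + s (M(l, s) = s + 4 = 4 + s)
T(R, A) = 3 (T(R, A) = 6 - (4 - 1) = 6 - 1*3 = 6 - 3 = 3)
Y(h, L) = 2 (Y(h, L) = sqrt(4 + 0) = sqrt(4) = 2)
w(n) = 2/n
(-67*w(2))*K(7) = -134/2*7 = -67*1*7 = -67*7 = -469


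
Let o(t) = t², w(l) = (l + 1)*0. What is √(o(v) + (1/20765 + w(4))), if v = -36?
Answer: √558816072365/20765 ≈ 36.000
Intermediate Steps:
w(l) = 0 (w(l) = (1 + l)*0 = 0)
√(o(v) + (1/20765 + w(4))) = √((-36)² + (1/20765 + 0)) = √(1296 + (1/20765 + 0)) = √(1296 + 1/20765) = √(26911441/20765) = √558816072365/20765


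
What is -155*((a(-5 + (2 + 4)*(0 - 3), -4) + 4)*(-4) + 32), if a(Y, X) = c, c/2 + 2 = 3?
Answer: -1240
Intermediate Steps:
c = 2 (c = -4 + 2*3 = -4 + 6 = 2)
a(Y, X) = 2
-155*((a(-5 + (2 + 4)*(0 - 3), -4) + 4)*(-4) + 32) = -155*((2 + 4)*(-4) + 32) = -155*(6*(-4) + 32) = -155*(-24 + 32) = -155*8 = -1240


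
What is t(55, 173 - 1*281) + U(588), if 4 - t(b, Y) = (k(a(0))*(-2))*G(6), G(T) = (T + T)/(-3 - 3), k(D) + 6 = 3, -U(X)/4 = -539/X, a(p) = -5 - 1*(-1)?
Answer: 59/3 ≈ 19.667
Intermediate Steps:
a(p) = -4 (a(p) = -5 + 1 = -4)
U(X) = 2156/X (U(X) = -(-2156)/X = 2156/X)
k(D) = -3 (k(D) = -6 + 3 = -3)
G(T) = -T/3 (G(T) = (2*T)/(-6) = (2*T)*(-⅙) = -T/3)
t(b, Y) = 16 (t(b, Y) = 4 - (-3*(-2))*(-⅓*6) = 4 - 6*(-2) = 4 - 1*(-12) = 4 + 12 = 16)
t(55, 173 - 1*281) + U(588) = 16 + 2156/588 = 16 + 2156*(1/588) = 16 + 11/3 = 59/3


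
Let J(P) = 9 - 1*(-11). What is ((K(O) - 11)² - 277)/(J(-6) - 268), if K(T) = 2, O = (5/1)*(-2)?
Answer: 49/62 ≈ 0.79032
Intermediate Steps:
J(P) = 20 (J(P) = 9 + 11 = 20)
O = -10 (O = (5*1)*(-2) = 5*(-2) = -10)
((K(O) - 11)² - 277)/(J(-6) - 268) = ((2 - 11)² - 277)/(20 - 268) = ((-9)² - 277)/(-248) = (81 - 277)*(-1/248) = -196*(-1/248) = 49/62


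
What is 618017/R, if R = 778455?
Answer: 618017/778455 ≈ 0.79390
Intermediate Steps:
618017/R = 618017/778455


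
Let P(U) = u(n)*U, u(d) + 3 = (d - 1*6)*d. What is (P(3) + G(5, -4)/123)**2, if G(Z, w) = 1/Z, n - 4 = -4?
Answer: 30625156/378225 ≈ 80.971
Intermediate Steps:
n = 0 (n = 4 - 4 = 0)
u(d) = -3 + d*(-6 + d) (u(d) = -3 + (d - 1*6)*d = -3 + (d - 6)*d = -3 + (-6 + d)*d = -3 + d*(-6 + d))
P(U) = -3*U (P(U) = (-3 + 0**2 - 6*0)*U = (-3 + 0 + 0)*U = -3*U)
(P(3) + G(5, -4)/123)**2 = (-3*3 + 1/(5*123))**2 = (-9 + (1/5)*(1/123))**2 = (-9 + 1/615)**2 = (-5534/615)**2 = 30625156/378225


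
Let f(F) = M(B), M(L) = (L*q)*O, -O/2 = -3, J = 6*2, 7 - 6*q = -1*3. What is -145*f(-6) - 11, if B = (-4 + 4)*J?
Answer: -11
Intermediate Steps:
q = 5/3 (q = 7/6 - (-1)*3/6 = 7/6 - 1/6*(-3) = 7/6 + 1/2 = 5/3 ≈ 1.6667)
J = 12
O = 6 (O = -2*(-3) = 6)
B = 0 (B = (-4 + 4)*12 = 0*12 = 0)
M(L) = 10*L (M(L) = (L*(5/3))*6 = (5*L/3)*6 = 10*L)
f(F) = 0 (f(F) = 10*0 = 0)
-145*f(-6) - 11 = -145*0 - 11 = 0 - 11 = -11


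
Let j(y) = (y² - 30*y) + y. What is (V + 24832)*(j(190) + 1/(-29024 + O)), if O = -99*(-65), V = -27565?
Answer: -1888496192097/22589 ≈ -8.3602e+7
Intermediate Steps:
j(y) = y² - 29*y
O = 6435
(V + 24832)*(j(190) + 1/(-29024 + O)) = (-27565 + 24832)*(190*(-29 + 190) + 1/(-29024 + 6435)) = -2733*(190*161 + 1/(-22589)) = -2733*(30590 - 1/22589) = -2733*690997509/22589 = -1888496192097/22589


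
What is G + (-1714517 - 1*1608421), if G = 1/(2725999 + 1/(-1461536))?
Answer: -13239069059207270758/3984145674463 ≈ -3.3229e+6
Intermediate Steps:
G = 1461536/3984145674463 (G = 1/(2725999 - 1/1461536) = 1/(3984145674463/1461536) = 1461536/3984145674463 ≈ 3.6684e-7)
G + (-1714517 - 1*1608421) = 1461536/3984145674463 + (-1714517 - 1*1608421) = 1461536/3984145674463 + (-1714517 - 1608421) = 1461536/3984145674463 - 3322938 = -13239069059207270758/3984145674463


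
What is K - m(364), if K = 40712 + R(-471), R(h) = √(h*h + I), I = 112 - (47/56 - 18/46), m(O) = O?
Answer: 40348 + √92051713614/644 ≈ 40819.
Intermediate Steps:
I = 143679/1288 (I = 112 - (47*(1/56) - 18*1/46) = 112 - (47/56 - 9/23) = 112 - 1*577/1288 = 112 - 577/1288 = 143679/1288 ≈ 111.55)
R(h) = √(143679/1288 + h²) (R(h) = √(h*h + 143679/1288) = √(h² + 143679/1288) = √(143679/1288 + h²))
K = 40712 + √92051713614/644 (K = 40712 + √(46264638 + 414736*(-471)²)/644 = 40712 + √(46264638 + 414736*221841)/644 = 40712 + √(46264638 + 92005448976)/644 = 40712 + √92051713614/644 ≈ 41183.)
K - m(364) = (40712 + √92051713614/644) - 1*364 = (40712 + √92051713614/644) - 364 = 40348 + √92051713614/644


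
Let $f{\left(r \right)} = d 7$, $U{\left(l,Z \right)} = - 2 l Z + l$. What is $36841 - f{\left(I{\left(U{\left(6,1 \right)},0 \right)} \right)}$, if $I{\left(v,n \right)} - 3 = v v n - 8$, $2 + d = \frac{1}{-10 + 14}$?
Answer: $\frac{147413}{4} \approx 36853.0$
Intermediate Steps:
$U{\left(l,Z \right)} = l - 2 Z l$ ($U{\left(l,Z \right)} = - 2 Z l + l = l - 2 Z l$)
$d = - \frac{7}{4}$ ($d = -2 + \frac{1}{-10 + 14} = -2 + \frac{1}{4} = - \frac{7}{4} \approx -1.75$)
$I{\left(v,n \right)} = -5 + n v^{2}$ ($I{\left(v,n \right)} = 3 + \left(v v n - 8\right) = 3 + \left(v^{2} n - 8\right) = 3 + \left(n v^{2} - 8\right) = 3 + \left(-8 + n v^{2}\right) = -5 + n v^{2}$)
$f{\left(r \right)} = - \frac{49}{4}$ ($f{\left(r \right)} = \left(- \frac{7}{4}\right) 7 = - \frac{49}{4}$)
$36841 - f{\left(I{\left(U{\left(6,1 \right)},0 \right)} \right)} = 36841 - - \frac{49}{4} = 36841 + \frac{49}{4} = \frac{147413}{4}$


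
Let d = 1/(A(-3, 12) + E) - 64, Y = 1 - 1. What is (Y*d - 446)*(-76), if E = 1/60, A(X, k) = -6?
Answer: 33896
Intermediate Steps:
E = 1/60 ≈ 0.016667
Y = 0
d = -23036/359 (d = 1/(-6 + 1/60) - 64 = 1/(-359/60) - 64 = -60/359 - 64 = -23036/359 ≈ -64.167)
(Y*d - 446)*(-76) = (0*(-23036/359) - 446)*(-76) = (0 - 446)*(-76) = -446*(-76) = 33896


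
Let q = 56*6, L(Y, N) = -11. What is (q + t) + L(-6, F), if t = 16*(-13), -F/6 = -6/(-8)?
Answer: 117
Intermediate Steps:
F = -9/2 (F = -(-36)/(-8) = -(-36)*(-1)/8 = -6*¾ = -9/2 ≈ -4.5000)
t = -208
q = 336
(q + t) + L(-6, F) = (336 - 208) - 11 = 128 - 11 = 117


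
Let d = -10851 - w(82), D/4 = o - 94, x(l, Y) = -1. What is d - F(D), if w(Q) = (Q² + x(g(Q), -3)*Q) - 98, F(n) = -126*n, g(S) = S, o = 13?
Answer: -58219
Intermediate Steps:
D = -324 (D = 4*(13 - 94) = 4*(-81) = -324)
w(Q) = -98 + Q² - Q (w(Q) = (Q² - Q) - 98 = -98 + Q² - Q)
d = -17395 (d = -10851 - (-98 + 82² - 1*82) = -10851 - (-98 + 6724 - 82) = -10851 - 1*6544 = -10851 - 6544 = -17395)
d - F(D) = -17395 - (-126)*(-324) = -17395 - 1*40824 = -17395 - 40824 = -58219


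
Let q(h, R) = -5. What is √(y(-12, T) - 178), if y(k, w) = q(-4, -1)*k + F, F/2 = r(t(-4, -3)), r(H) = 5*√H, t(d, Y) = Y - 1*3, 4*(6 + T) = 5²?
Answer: √(-118 + 10*I*√6) ≈ 1.1215 + 10.921*I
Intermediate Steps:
T = ¼ (T = -6 + (¼)*5² = -6 + (¼)*25 = -6 + 25/4 = ¼ ≈ 0.25000)
t(d, Y) = -3 + Y (t(d, Y) = Y - 3 = -3 + Y)
F = 10*I*√6 (F = 2*(5*√(-3 - 3)) = 2*(5*√(-6)) = 2*(5*(I*√6)) = 2*(5*I*√6) = 10*I*√6 ≈ 24.495*I)
y(k, w) = -5*k + 10*I*√6
√(y(-12, T) - 178) = √((-5*(-12) + 10*I*√6) - 178) = √((60 + 10*I*√6) - 178) = √(-118 + 10*I*√6)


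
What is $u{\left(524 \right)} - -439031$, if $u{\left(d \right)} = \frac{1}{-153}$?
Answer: $\frac{67171742}{153} \approx 4.3903 \cdot 10^{5}$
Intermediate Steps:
$u{\left(d \right)} = - \frac{1}{153}$
$u{\left(524 \right)} - -439031 = - \frac{1}{153} - -439031 = - \frac{1}{153} + 439031 = \frac{67171742}{153}$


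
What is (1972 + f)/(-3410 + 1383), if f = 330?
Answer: -2302/2027 ≈ -1.1357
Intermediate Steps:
(1972 + f)/(-3410 + 1383) = (1972 + 330)/(-3410 + 1383) = 2302/(-2027) = 2302*(-1/2027) = -2302/2027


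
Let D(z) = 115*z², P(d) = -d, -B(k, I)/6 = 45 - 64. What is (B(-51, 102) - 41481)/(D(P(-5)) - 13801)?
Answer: 13789/3642 ≈ 3.7861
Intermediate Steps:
B(k, I) = 114 (B(k, I) = -6*(45 - 64) = -6*(-19) = 114)
(B(-51, 102) - 41481)/(D(P(-5)) - 13801) = (114 - 41481)/(115*(-1*(-5))² - 13801) = -41367/(115*5² - 13801) = -41367/(115*25 - 13801) = -41367/(2875 - 13801) = -41367/(-10926) = -41367*(-1/10926) = 13789/3642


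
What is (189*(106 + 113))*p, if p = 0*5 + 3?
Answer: 124173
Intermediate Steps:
p = 3 (p = 0 + 3 = 3)
(189*(106 + 113))*p = (189*(106 + 113))*3 = (189*219)*3 = 41391*3 = 124173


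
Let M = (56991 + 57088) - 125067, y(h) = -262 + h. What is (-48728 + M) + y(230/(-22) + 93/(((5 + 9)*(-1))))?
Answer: -9239245/154 ≈ -59995.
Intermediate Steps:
M = -10988 (M = 114079 - 125067 = -10988)
(-48728 + M) + y(230/(-22) + 93/(((5 + 9)*(-1)))) = (-48728 - 10988) + (-262 + (230/(-22) + 93/(((5 + 9)*(-1))))) = -59716 + (-262 + (230*(-1/22) + 93/((14*(-1))))) = -59716 + (-262 + (-115/11 + 93/(-14))) = -59716 + (-262 + (-115/11 + 93*(-1/14))) = -59716 + (-262 + (-115/11 - 93/14)) = -59716 + (-262 - 2633/154) = -59716 - 42981/154 = -9239245/154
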